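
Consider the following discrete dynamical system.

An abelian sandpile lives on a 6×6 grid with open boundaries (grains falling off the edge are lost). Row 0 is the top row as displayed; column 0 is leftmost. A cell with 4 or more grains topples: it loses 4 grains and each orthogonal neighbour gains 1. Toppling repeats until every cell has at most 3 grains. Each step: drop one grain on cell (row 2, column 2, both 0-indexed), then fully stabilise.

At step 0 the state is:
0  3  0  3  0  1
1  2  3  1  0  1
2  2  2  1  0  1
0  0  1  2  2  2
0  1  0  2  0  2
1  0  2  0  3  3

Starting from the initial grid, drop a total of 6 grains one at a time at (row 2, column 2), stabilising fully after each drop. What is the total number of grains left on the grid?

step 0: 0  3  0  3  0  1
1  2  3  1  0  1
2  2  2  1  0  1
0  0  1  2  2  2
0  1  0  2  0  2
1  0  2  0  3  3
step 1: 0  3  0  3  0  1
1  2  3  1  0  1
2  2  3  1  0  1
0  0  1  2  2  2
0  1  0  2  0  2
1  0  2  0  3  3
step 2: 0  3  1  3  0  1
1  3  0  2  0  1
2  3  1  2  0  1
0  0  2  2  2  2
0  1  0  2  0  2
1  0  2  0  3  3
step 3: 0  3  1  3  0  1
1  3  0  2  0  1
2  3  2  2  0  1
0  0  2  2  2  2
0  1  0  2  0  2
1  0  2  0  3  3
step 4: 0  3  1  3  0  1
1  3  0  2  0  1
2  3  3  2  0  1
0  0  2  2  2  2
0  1  0  2  0  2
1  0  2  0  3  3
step 5: 1  0  2  3  0  1
2  1  2  2  0  1
3  1  1  3  0  1
0  1  3  2  2  2
0  1  0  2  0  2
1  0  2  0  3  3
step 6: 1  0  2  3  0  1
2  1  2  2  0  1
3  1  2  3  0  1
0  1  3  2  2  2
0  1  0  2  0  2
1  0  2  0  3  3

49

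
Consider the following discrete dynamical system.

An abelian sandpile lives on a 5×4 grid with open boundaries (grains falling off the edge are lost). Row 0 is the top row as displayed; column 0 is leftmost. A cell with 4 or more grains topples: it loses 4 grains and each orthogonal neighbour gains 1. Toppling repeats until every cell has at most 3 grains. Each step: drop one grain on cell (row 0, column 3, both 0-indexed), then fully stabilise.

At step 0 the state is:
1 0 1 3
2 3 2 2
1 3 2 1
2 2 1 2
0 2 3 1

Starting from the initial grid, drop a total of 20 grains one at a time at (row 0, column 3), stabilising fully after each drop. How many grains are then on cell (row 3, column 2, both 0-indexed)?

2

step 0: 1 0 1 3
2 3 2 2
1 3 2 1
2 2 1 2
0 2 3 1
step 1: 1 0 2 0
2 3 2 3
1 3 2 1
2 2 1 2
0 2 3 1
step 2: 1 0 2 1
2 3 2 3
1 3 2 1
2 2 1 2
0 2 3 1
step 3: 1 0 2 2
2 3 2 3
1 3 2 1
2 2 1 2
0 2 3 1
step 4: 1 0 2 3
2 3 2 3
1 3 2 1
2 2 1 2
0 2 3 1
step 5: 1 0 3 1
2 3 3 0
1 3 2 2
2 2 1 2
0 2 3 1
step 6: 1 0 3 2
2 3 3 0
1 3 2 2
2 2 1 2
0 2 3 1
step 7: 1 0 3 3
2 3 3 0
1 3 2 2
2 2 1 2
0 2 3 1
step 8: 1 2 1 1
3 1 2 2
2 1 0 3
2 3 2 2
0 2 3 1
step 9: 1 2 1 2
3 1 2 2
2 1 0 3
2 3 2 2
0 2 3 1
step 10: 1 2 1 3
3 1 2 2
2 1 0 3
2 3 2 2
0 2 3 1
step 11: 1 2 2 0
3 1 2 3
2 1 0 3
2 3 2 2
0 2 3 1
step 12: 1 2 2 1
3 1 2 3
2 1 0 3
2 3 2 2
0 2 3 1
step 13: 1 2 2 2
3 1 2 3
2 1 0 3
2 3 2 2
0 2 3 1
step 14: 1 2 2 3
3 1 2 3
2 1 0 3
2 3 2 2
0 2 3 1
step 15: 1 2 3 1
3 1 3 1
2 1 1 0
2 3 2 3
0 2 3 1
step 16: 1 2 3 2
3 1 3 1
2 1 1 0
2 3 2 3
0 2 3 1
step 17: 1 2 3 3
3 1 3 1
2 1 1 0
2 3 2 3
0 2 3 1
step 18: 1 3 1 1
3 2 0 3
2 1 2 0
2 3 2 3
0 2 3 1
step 19: 1 3 1 2
3 2 0 3
2 1 2 0
2 3 2 3
0 2 3 1
step 20: 1 3 1 3
3 2 0 3
2 1 2 0
2 3 2 3
0 2 3 1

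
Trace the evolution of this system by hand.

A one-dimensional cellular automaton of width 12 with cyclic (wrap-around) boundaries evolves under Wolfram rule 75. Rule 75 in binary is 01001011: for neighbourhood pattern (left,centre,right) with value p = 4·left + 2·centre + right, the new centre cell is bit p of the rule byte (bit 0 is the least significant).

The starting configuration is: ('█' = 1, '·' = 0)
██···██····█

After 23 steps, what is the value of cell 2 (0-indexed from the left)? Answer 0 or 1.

t=0: ██···██····█
t=1: ·█·████·████
t=2: ···█··█·█··█
t=3: ·██··█····█·
t=4: ███·█··███··
t=5: █·█···██·█·█
t=6: █···████···█
t=7: █·███··█·███
t=8: █·█·█·█··█··
t=9: ········█··█
t=10: ·███████··█·
t=11: ██·····█·█··
t=12: ██·████····█
t=13: ·█·█··█·████
t=14: ·····█··█··█
t=15: ·████··█··█·
t=16: ██··█·█··█··
t=17: ██·█····█··█
t=18: ·█···███··██
t=19: ···███·█·███
t=20: ·███·█···█·█
t=21: ·█·█···██···
t=22: █····████·██
t=23: █·████··█·█·

1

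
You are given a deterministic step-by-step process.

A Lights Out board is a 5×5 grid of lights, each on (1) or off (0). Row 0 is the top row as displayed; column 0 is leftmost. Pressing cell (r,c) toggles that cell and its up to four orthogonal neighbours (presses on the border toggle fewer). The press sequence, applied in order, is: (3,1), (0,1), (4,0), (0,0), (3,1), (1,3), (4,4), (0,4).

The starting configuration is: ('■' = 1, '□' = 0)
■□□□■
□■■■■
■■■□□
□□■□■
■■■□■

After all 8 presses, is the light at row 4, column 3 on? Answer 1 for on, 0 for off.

t=0: ■□□□■
□■■■■
■■■□□
□□■□■
■■■□■
t=1: ■□□□■
□■■■■
■□■□□
■■□□■
■□■□■
t=2: □■■□■
□□■■■
■□■□□
■■□□■
■□■□■
t=3: □■■□■
□□■■■
■□■□□
□■□□■
□■■□■
t=4: ■□■□■
■□■■■
■□■□□
□■□□■
□■■□■
t=5: ■□■□■
■□■■■
■■■□□
■□■□■
□□■□■
t=6: ■□■■■
■□□□□
■■■■□
■□■□■
□□■□■
t=7: ■□■■■
■□□□□
■■■■□
■□■□□
□□■■□
t=8: ■□■□□
■□□□■
■■■■□
■□■□□
□□■■□

1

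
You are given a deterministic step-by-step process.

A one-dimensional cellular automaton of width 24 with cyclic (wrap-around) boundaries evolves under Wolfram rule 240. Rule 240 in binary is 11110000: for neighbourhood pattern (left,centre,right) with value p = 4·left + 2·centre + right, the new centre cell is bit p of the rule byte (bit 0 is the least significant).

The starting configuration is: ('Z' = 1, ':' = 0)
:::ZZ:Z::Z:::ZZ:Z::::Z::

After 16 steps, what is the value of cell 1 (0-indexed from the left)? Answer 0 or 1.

1

0) :::ZZ:Z::Z:::ZZ:Z::::Z::
1) ::::ZZ:Z::Z:::ZZ:Z::::Z:
2) :::::ZZ:Z::Z:::ZZ:Z::::Z
3) Z:::::ZZ:Z::Z:::ZZ:Z::::
4) :Z:::::ZZ:Z::Z:::ZZ:Z:::
5) ::Z:::::ZZ:Z::Z:::ZZ:Z::
6) :::Z:::::ZZ:Z::Z:::ZZ:Z:
7) ::::Z:::::ZZ:Z::Z:::ZZ:Z
8) Z::::Z:::::ZZ:Z::Z:::ZZ:
9) :Z::::Z:::::ZZ:Z::Z:::ZZ
10) Z:Z::::Z:::::ZZ:Z::Z:::Z
11) ZZ:Z::::Z:::::ZZ:Z::Z:::
12) :ZZ:Z::::Z:::::ZZ:Z::Z::
13) ::ZZ:Z::::Z:::::ZZ:Z::Z:
14) :::ZZ:Z::::Z:::::ZZ:Z::Z
15) Z:::ZZ:Z::::Z:::::ZZ:Z::
16) :Z:::ZZ:Z::::Z:::::ZZ:Z:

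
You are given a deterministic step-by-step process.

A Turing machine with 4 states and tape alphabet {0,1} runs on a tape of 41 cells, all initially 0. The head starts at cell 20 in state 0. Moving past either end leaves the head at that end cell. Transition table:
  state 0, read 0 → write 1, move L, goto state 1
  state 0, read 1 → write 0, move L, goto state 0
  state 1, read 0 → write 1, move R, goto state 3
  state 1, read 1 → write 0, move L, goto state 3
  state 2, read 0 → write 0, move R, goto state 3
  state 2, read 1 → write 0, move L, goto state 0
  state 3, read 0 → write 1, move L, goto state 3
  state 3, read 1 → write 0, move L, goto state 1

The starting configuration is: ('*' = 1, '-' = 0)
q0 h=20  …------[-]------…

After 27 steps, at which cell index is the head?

0

gen 0: q0 h=20  …------[-]------…
gen 1: q1 h=19  …------[-]*-----…
gen 2: q3 h=20  …-----*[*]------…
gen 3: q1 h=19  …------[*]------…
gen 4: q3 h=18  …------[-]------…
gen 5: q3 h=17  …------[-]*-----…
gen 6: q3 h=16  …------[-]**----…
gen 7: q3 h=15  …------[-]***---…
gen 8: q3 h=14  …------[-]****--…
gen 9: q3 h=13  …------[-]*****-…
gen 10: q3 h=12  …------[-]******…
gen 11: q3 h=11  …------[-]******…
gen 12: q3 h=10  …------[-]******…
gen 13: q3 h= 9  …------[-]******…
gen 14: q3 h= 8  …------[-]******…
gen 15: q3 h= 7  …------[-]******…
gen 16: q3 h= 6  |------[-]******…
gen 17: q3 h= 5  |-----[-]******…
gen 18: q3 h= 4  |----[-]******…
gen 19: q3 h= 3  |---[-]******…
gen 20: q3 h= 2  |--[-]******…
gen 21: q3 h= 1  |-[-]******…
gen 22: q3 h= 0  |[-]******…
gen 23: q3 h= 0  |[*]******…
gen 24: q1 h= 0  |[-]******…
gen 25: q3 h= 1  |*[*]******…
gen 26: q1 h= 0  |[*]-*****…
gen 27: q3 h= 0  |[-]-*****…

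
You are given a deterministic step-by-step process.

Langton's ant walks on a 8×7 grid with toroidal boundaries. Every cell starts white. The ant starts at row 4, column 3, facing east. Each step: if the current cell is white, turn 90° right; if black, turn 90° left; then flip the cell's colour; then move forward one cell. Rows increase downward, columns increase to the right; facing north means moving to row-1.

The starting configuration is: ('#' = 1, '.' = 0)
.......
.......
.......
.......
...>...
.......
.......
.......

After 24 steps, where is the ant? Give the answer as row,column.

2,1

k=0  .......
.......
.......
.......
...>...
.......
.......
.......
k=1  .......
.......
.......
.......
...#...
...v...
.......
.......
k=2  .......
.......
.......
.......
...#...
..<#...
.......
.......
k=3  .......
.......
.......
.......
..^#...
..##...
.......
.......
k=4  .......
.......
.......
.......
..#>...
..##...
.......
.......
k=5  .......
.......
.......
...^...
..#....
..##...
.......
.......
k=6  .......
.......
.......
...#>..
..#....
..##...
.......
.......
k=7  .......
.......
.......
...##..
..#.v..
..##...
.......
.......
k=8  .......
.......
.......
...##..
..#<#..
..##...
.......
.......
k=9  .......
.......
.......
...^#..
..###..
..##...
.......
.......
k=10  .......
.......
.......
..<.#..
..###..
..##...
.......
.......
k=11  .......
.......
..^....
..#.#..
..###..
..##...
.......
.......
k=12  .......
.......
..#>...
..#.#..
..###..
..##...
.......
.......
k=13  .......
.......
..##...
..#v#..
..###..
..##...
.......
.......
k=14  .......
.......
..##...
..<##..
..###..
..##...
.......
.......
k=15  .......
.......
..##...
...##..
..v##..
..##...
.......
.......
k=16  .......
.......
..##...
...##..
...>#..
..##...
.......
.......
k=17  .......
.......
..##...
...^#..
....#..
..##...
.......
.......
k=18  .......
.......
..##...
..<.#..
....#..
..##...
.......
.......
k=19  .......
.......
..^#...
..#.#..
....#..
..##...
.......
.......
k=20  .......
.......
.<.#...
..#.#..
....#..
..##...
.......
.......
k=21  .......
.^.....
.#.#...
..#.#..
....#..
..##...
.......
.......
k=22  .......
.#>....
.#.#...
..#.#..
....#..
..##...
.......
.......
k=23  .......
.##....
.#v#...
..#.#..
....#..
..##...
.......
.......
k=24  .......
.##....
.<##...
..#.#..
....#..
..##...
.......
.......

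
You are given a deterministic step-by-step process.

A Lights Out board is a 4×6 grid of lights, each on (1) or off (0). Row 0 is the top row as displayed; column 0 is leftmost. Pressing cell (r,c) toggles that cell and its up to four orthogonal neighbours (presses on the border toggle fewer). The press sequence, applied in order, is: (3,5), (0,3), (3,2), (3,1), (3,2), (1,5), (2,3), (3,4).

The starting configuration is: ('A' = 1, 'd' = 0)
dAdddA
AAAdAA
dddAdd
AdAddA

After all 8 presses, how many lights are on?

11

0) dAdddA
AAAdAA
dddAdd
AdAddA
1) dAdddA
AAAdAA
dddAdA
AdAdAd
2) dAAAAA
AAAAAA
dddAdA
AdAdAd
3) dAAAAA
AAAAAA
ddAAdA
AAdAAd
4) dAAAAA
AAAAAA
dAAAdA
ddAAAd
5) dAAAAA
AAAAAA
dAdAdA
dAddAd
6) dAAAAd
AAAAdd
dAdAdd
dAddAd
7) dAAAAd
AAAddd
dAAdAd
dAdAAd
8) dAAAAd
AAAddd
dAAddd
dAdddA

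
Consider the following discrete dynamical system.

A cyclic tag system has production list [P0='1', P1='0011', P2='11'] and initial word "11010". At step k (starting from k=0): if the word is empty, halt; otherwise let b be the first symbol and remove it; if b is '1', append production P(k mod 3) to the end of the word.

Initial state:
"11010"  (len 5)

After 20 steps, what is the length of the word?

15

step 0: "11010"  (len 5)
step 1: "10101"  (len 5)
step 2: "01010011"  (len 8)
step 3: "1010011"  (len 7)
step 4: "0100111"  (len 7)
step 5: "100111"  (len 6)
step 6: "0011111"  (len 7)
step 7: "011111"  (len 6)
step 8: "11111"  (len 5)
step 9: "111111"  (len 6)
step 10: "111111"  (len 6)
step 11: "111110011"  (len 9)
step 12: "1111001111"  (len 10)
step 13: "1110011111"  (len 10)
step 14: "1100111110011"  (len 13)
step 15: "10011111001111"  (len 14)
step 16: "00111110011111"  (len 14)
step 17: "0111110011111"  (len 13)
step 18: "111110011111"  (len 12)
step 19: "111100111111"  (len 12)
step 20: "111001111110011"  (len 15)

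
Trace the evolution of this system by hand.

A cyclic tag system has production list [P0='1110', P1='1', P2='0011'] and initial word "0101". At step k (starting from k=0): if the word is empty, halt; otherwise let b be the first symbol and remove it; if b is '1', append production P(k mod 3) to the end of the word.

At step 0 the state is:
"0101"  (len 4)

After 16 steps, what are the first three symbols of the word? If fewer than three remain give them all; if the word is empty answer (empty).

[0] "0101"  (len 4)
[1] "101"  (len 3)
[2] "011"  (len 3)
[3] "11"  (len 2)
[4] "11110"  (len 5)
[5] "11101"  (len 5)
[6] "11010011"  (len 8)
[7] "10100111110"  (len 11)
[8] "01001111101"  (len 11)
[9] "1001111101"  (len 10)
[10] "0011111011110"  (len 13)
[11] "011111011110"  (len 12)
[12] "11111011110"  (len 11)
[13] "11110111101110"  (len 14)
[14] "11101111011101"  (len 14)
[15] "11011110111010011"  (len 17)
[16] "10111101110100111110"  (len 20)

101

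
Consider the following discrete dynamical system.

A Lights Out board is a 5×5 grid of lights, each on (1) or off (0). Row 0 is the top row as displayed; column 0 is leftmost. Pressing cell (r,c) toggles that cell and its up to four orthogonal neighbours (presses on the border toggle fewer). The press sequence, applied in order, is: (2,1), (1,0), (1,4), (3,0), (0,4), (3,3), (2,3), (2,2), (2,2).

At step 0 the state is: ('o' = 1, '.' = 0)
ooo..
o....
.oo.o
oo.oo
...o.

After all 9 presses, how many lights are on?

10

0) ooo..
o....
.oo.o
oo.oo
...o.
1) ooo..
oo...
o...o
o..oo
...o.
2) .oo..
.....
....o
o..oo
...o.
3) .oo.o
...oo
.....
o..oo
...o.
4) .oo.o
...oo
o....
.o.oo
o..o.
5) .ooo.
...o.
o....
.o.oo
o..o.
6) .ooo.
...o.
o..o.
.oo..
o....
7) .ooo.
.....
o.o.o
.ooo.
o....
8) .ooo.
..o..
oo.oo
.o.o.
o....
9) .ooo.
.....
o.o.o
.ooo.
o....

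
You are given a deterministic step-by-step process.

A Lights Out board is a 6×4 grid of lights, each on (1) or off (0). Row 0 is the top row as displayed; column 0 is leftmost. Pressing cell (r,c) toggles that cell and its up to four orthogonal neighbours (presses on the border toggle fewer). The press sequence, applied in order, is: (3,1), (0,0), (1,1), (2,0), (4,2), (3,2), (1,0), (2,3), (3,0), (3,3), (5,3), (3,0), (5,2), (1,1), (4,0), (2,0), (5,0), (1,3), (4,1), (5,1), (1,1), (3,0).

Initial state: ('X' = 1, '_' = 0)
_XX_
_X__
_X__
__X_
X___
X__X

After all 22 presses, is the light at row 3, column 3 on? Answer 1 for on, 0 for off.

t=0: _XX_
_X__
_X__
__X_
X___
X__X
t=1: _XX_
_X__
____
XX__
XX__
X__X
t=2: X_X_
XX__
____
XX__
XX__
X__X
t=3: XXX_
__X_
_X__
XX__
XX__
X__X
t=4: XXX_
X_X_
X___
_X__
XX__
X__X
t=5: XXX_
X_X_
X___
_XX_
X_XX
X_XX
t=6: XXX_
X_X_
X_X_
___X
X__X
X_XX
t=7: _XX_
_XX_
__X_
___X
X__X
X_XX
t=8: _XX_
_XXX
___X
____
X__X
X_XX
t=9: _XX_
_XXX
X__X
XX__
___X
X_XX
t=10: _XX_
_XXX
X___
XXXX
____
X_XX
t=11: _XX_
_XXX
X___
XXXX
___X
X___
t=12: _XX_
_XXX
____
__XX
X__X
X___
t=13: _XX_
_XXX
____
__XX
X_XX
XXXX
t=14: __X_
X__X
_X__
__XX
X_XX
XXXX
t=15: __X_
X__X
_X__
X_XX
_XXX
_XXX
t=16: __X_
___X
X___
__XX
_XXX
_XXX
t=17: __X_
___X
X___
__XX
XXXX
X_XX
t=18: __XX
__X_
X__X
__XX
XXXX
X_XX
t=19: __XX
__X_
X__X
_XXX
___X
XXXX
t=20: __XX
__X_
X__X
_XXX
_X_X
___X
t=21: _XXX
XX__
XX_X
_XXX
_X_X
___X
t=22: _XXX
XX__
_X_X
X_XX
XX_X
___X

1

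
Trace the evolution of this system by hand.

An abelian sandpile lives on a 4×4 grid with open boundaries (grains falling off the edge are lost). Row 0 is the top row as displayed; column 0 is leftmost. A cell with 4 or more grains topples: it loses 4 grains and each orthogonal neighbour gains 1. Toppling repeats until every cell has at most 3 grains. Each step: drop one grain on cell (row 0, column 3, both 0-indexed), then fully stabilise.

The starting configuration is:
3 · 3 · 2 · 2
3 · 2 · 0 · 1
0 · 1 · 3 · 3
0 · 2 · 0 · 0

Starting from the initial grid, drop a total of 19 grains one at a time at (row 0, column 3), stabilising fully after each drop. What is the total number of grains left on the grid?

step 0: 3 · 3 · 2 · 2
3 · 2 · 0 · 1
0 · 1 · 3 · 3
0 · 2 · 0 · 0
step 1: 3 · 3 · 2 · 3
3 · 2 · 0 · 1
0 · 1 · 3 · 3
0 · 2 · 0 · 0
step 2: 3 · 3 · 3 · 0
3 · 2 · 0 · 2
0 · 1 · 3 · 3
0 · 2 · 0 · 0
step 3: 3 · 3 · 3 · 1
3 · 2 · 0 · 2
0 · 1 · 3 · 3
0 · 2 · 0 · 0
step 4: 3 · 3 · 3 · 2
3 · 2 · 0 · 2
0 · 1 · 3 · 3
0 · 2 · 0 · 0
step 5: 3 · 3 · 3 · 3
3 · 2 · 0 · 2
0 · 1 · 3 · 3
0 · 2 · 0 · 0
step 6: 1 · 2 · 1 · 1
1 · 0 · 2 · 3
1 · 2 · 3 · 3
0 · 2 · 0 · 0
step 7: 1 · 2 · 1 · 2
1 · 0 · 2 · 3
1 · 2 · 3 · 3
0 · 2 · 0 · 0
step 8: 1 · 2 · 1 · 3
1 · 0 · 2 · 3
1 · 2 · 3 · 3
0 · 2 · 0 · 0
step 9: 1 · 2 · 3 · 1
1 · 1 · 0 · 2
1 · 3 · 1 · 1
0 · 2 · 1 · 1
step 10: 1 · 2 · 3 · 2
1 · 1 · 0 · 2
1 · 3 · 1 · 1
0 · 2 · 1 · 1
step 11: 1 · 2 · 3 · 3
1 · 1 · 0 · 2
1 · 3 · 1 · 1
0 · 2 · 1 · 1
step 12: 1 · 3 · 0 · 1
1 · 1 · 1 · 3
1 · 3 · 1 · 1
0 · 2 · 1 · 1
step 13: 1 · 3 · 0 · 2
1 · 1 · 1 · 3
1 · 3 · 1 · 1
0 · 2 · 1 · 1
step 14: 1 · 3 · 0 · 3
1 · 1 · 1 · 3
1 · 3 · 1 · 1
0 · 2 · 1 · 1
step 15: 1 · 3 · 1 · 1
1 · 1 · 2 · 0
1 · 3 · 1 · 2
0 · 2 · 1 · 1
step 16: 1 · 3 · 1 · 2
1 · 1 · 2 · 0
1 · 3 · 1 · 2
0 · 2 · 1 · 1
step 17: 1 · 3 · 1 · 3
1 · 1 · 2 · 0
1 · 3 · 1 · 2
0 · 2 · 1 · 1
step 18: 1 · 3 · 2 · 0
1 · 1 · 2 · 1
1 · 3 · 1 · 2
0 · 2 · 1 · 1
step 19: 1 · 3 · 2 · 1
1 · 1 · 2 · 1
1 · 3 · 1 · 2
0 · 2 · 1 · 1

23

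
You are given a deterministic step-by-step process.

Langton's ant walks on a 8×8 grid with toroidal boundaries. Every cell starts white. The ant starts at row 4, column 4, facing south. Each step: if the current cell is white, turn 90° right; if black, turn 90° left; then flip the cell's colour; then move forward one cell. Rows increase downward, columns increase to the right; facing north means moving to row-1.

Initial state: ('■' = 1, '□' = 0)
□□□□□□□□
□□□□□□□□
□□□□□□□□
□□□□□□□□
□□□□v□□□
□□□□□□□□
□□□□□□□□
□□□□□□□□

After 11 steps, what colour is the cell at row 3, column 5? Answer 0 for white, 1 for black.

1

step 0: □□□□□□□□
□□□□□□□□
□□□□□□□□
□□□□□□□□
□□□□v□□□
□□□□□□□□
□□□□□□□□
□□□□□□□□
step 1: □□□□□□□□
□□□□□□□□
□□□□□□□□
□□□□□□□□
□□□<■□□□
□□□□□□□□
□□□□□□□□
□□□□□□□□
step 2: □□□□□□□□
□□□□□□□□
□□□□□□□□
□□□^□□□□
□□□■■□□□
□□□□□□□□
□□□□□□□□
□□□□□□□□
step 3: □□□□□□□□
□□□□□□□□
□□□□□□□□
□□□■>□□□
□□□■■□□□
□□□□□□□□
□□□□□□□□
□□□□□□□□
step 4: □□□□□□□□
□□□□□□□□
□□□□□□□□
□□□■■□□□
□□□■v□□□
□□□□□□□□
□□□□□□□□
□□□□□□□□
step 5: □□□□□□□□
□□□□□□□□
□□□□□□□□
□□□■■□□□
□□□■□>□□
□□□□□□□□
□□□□□□□□
□□□□□□□□
step 6: □□□□□□□□
□□□□□□□□
□□□□□□□□
□□□■■□□□
□□□■□■□□
□□□□□v□□
□□□□□□□□
□□□□□□□□
step 7: □□□□□□□□
□□□□□□□□
□□□□□□□□
□□□■■□□□
□□□■□■□□
□□□□<■□□
□□□□□□□□
□□□□□□□□
step 8: □□□□□□□□
□□□□□□□□
□□□□□□□□
□□□■■□□□
□□□■^■□□
□□□□■■□□
□□□□□□□□
□□□□□□□□
step 9: □□□□□□□□
□□□□□□□□
□□□□□□□□
□□□■■□□□
□□□■■>□□
□□□□■■□□
□□□□□□□□
□□□□□□□□
step 10: □□□□□□□□
□□□□□□□□
□□□□□□□□
□□□■■^□□
□□□■■□□□
□□□□■■□□
□□□□□□□□
□□□□□□□□
step 11: □□□□□□□□
□□□□□□□□
□□□□□□□□
□□□■■■>□
□□□■■□□□
□□□□■■□□
□□□□□□□□
□□□□□□□□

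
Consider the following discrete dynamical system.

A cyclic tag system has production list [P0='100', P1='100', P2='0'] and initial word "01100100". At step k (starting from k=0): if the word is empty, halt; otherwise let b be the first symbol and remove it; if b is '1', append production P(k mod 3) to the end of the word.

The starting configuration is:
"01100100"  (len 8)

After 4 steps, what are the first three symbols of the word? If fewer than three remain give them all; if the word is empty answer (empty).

010

k=0  "01100100"  (len 8)
k=1  "1100100"  (len 7)
k=2  "100100100"  (len 9)
k=3  "001001000"  (len 9)
k=4  "01001000"  (len 8)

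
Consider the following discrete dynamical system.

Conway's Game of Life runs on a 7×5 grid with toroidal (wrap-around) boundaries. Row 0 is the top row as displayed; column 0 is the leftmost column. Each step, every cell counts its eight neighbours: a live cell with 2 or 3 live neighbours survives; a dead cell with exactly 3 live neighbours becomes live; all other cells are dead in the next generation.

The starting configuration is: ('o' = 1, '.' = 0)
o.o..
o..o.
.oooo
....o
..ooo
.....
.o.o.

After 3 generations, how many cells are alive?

2

t=0: o.o..
o..o.
.oooo
....o
..ooo
.....
.o.o.
t=1: o.oo.
o....
.oo..
.o...
...oo
....o
.oo..
t=2: o.ooo
o..oo
ooo..
oo.o.
o..oo
o.o.o
ooo.o
t=3: .....
.....
.....
...o.
.....
..o..
.....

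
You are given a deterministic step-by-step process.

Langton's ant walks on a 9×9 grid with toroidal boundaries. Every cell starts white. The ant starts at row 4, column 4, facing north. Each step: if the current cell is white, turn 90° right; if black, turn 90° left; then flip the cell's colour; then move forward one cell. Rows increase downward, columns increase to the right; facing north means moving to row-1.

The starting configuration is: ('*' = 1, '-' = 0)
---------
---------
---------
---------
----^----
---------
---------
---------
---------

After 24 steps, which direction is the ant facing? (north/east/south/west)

k=0  ---------
---------
---------
---------
----^----
---------
---------
---------
---------
k=1  ---------
---------
---------
---------
----*>---
---------
---------
---------
---------
k=2  ---------
---------
---------
---------
----**---
-----v---
---------
---------
---------
k=3  ---------
---------
---------
---------
----**---
----<*---
---------
---------
---------
k=4  ---------
---------
---------
---------
----^*---
----**---
---------
---------
---------
k=5  ---------
---------
---------
---------
---<-*---
----**---
---------
---------
---------
k=6  ---------
---------
---------
---^-----
---*-*---
----**---
---------
---------
---------
k=7  ---------
---------
---------
---*>----
---*-*---
----**---
---------
---------
---------
k=8  ---------
---------
---------
---**----
---*v*---
----**---
---------
---------
---------
k=9  ---------
---------
---------
---**----
---<**---
----**---
---------
---------
---------
k=10  ---------
---------
---------
---**----
----**---
---v**---
---------
---------
---------
k=11  ---------
---------
---------
---**----
----**---
--<***---
---------
---------
---------
k=12  ---------
---------
---------
---**----
--^-**---
--****---
---------
---------
---------
k=13  ---------
---------
---------
---**----
--*>**---
--****---
---------
---------
---------
k=14  ---------
---------
---------
---**----
--****---
--*v**---
---------
---------
---------
k=15  ---------
---------
---------
---**----
--****---
--*->*---
---------
---------
---------
k=16  ---------
---------
---------
---**----
--**^*---
--*--*---
---------
---------
---------
k=17  ---------
---------
---------
---**----
--*<-*---
--*--*---
---------
---------
---------
k=18  ---------
---------
---------
---**----
--*--*---
--*v-*---
---------
---------
---------
k=19  ---------
---------
---------
---**----
--*--*---
--<*-*---
---------
---------
---------
k=20  ---------
---------
---------
---**----
--*--*---
---*-*---
--v------
---------
---------
k=21  ---------
---------
---------
---**----
--*--*---
---*-*---
-<*------
---------
---------
k=22  ---------
---------
---------
---**----
--*--*---
-^-*-*---
-**------
---------
---------
k=23  ---------
---------
---------
---**----
--*--*---
-*>*-*---
-**------
---------
---------
k=24  ---------
---------
---------
---**----
--*--*---
-***-*---
-*v------
---------
---------

south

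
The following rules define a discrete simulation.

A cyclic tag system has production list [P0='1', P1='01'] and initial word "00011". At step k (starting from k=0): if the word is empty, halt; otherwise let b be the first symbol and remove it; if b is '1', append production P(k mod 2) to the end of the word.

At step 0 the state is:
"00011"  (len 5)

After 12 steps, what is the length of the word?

3

k=0  "00011"  (len 5)
k=1  "0011"  (len 4)
k=2  "011"  (len 3)
k=3  "11"  (len 2)
k=4  "101"  (len 3)
k=5  "011"  (len 3)
k=6  "11"  (len 2)
k=7  "11"  (len 2)
k=8  "101"  (len 3)
k=9  "011"  (len 3)
k=10  "11"  (len 2)
k=11  "11"  (len 2)
k=12  "101"  (len 3)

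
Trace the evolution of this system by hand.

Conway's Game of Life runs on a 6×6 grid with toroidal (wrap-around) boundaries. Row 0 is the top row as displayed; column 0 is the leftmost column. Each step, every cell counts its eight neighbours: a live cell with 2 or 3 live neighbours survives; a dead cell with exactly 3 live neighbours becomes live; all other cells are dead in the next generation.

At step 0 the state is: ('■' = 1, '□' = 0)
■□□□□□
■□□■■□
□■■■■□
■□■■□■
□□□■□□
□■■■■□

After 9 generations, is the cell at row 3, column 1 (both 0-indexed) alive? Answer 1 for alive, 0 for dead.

k=0  ■□□□□□
■□□■■□
□■■■■□
■□■■□■
□□□■□□
□■■■■□
k=1  ■□□□□□
■□□□■□
□□□□□□
■□□□□■
■□□□□■
□■■■■□
k=2  ■□■□■□
□□□□□■
■□□□□□
■□□□□■
□□■■□□
□■■■■□
k=3  ■□■□■□
■■□□□■
■□□□□□
■■□□□■
■□□□□■
□□□□■■
k=4  □□□■■□
□□□□□□
□□□□□□
□■□□□□
□■□□□□
□■□■■□
k=5  □□■■■□
□□□□□□
□□□□□□
□□□□□□
■■□□□□
□□□■■□
k=6  □□■□■□
□□□■□□
□□□□□□
□□□□□□
□□□□□□
□■□□■■
k=7  □□■□■■
□□□■□□
□□□□□□
□□□□□□
□□□□□□
□□□■■■
k=8  □□■□□■
□□□■■□
□□□□□□
□□□□□□
□□□□■□
□□□■□■
k=9  □□■□□■
□□□■■□
□□□□□□
□□□□□□
□□□□■□
□□□■□■

0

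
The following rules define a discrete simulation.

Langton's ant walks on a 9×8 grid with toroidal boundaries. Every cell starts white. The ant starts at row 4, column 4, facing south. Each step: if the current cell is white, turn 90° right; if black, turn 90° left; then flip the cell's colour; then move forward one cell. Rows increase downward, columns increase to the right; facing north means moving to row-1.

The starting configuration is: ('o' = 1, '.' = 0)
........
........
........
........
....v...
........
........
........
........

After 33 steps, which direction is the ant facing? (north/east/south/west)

west

0) ........
........
........
........
....v...
........
........
........
........
1) ........
........
........
........
...<o...
........
........
........
........
2) ........
........
........
...^....
...oo...
........
........
........
........
3) ........
........
........
...o>...
...oo...
........
........
........
........
4) ........
........
........
...oo...
...ov...
........
........
........
........
5) ........
........
........
...oo...
...o.>..
........
........
........
........
6) ........
........
........
...oo...
...o.o..
.....v..
........
........
........
7) ........
........
........
...oo...
...o.o..
....<o..
........
........
........
8) ........
........
........
...oo...
...o^o..
....oo..
........
........
........
9) ........
........
........
...oo...
...oo>..
....oo..
........
........
........
10) ........
........
........
...oo^..
...oo...
....oo..
........
........
........
11) ........
........
........
...ooo>.
...oo...
....oo..
........
........
........
12) ........
........
........
...oooo.
...oo.v.
....oo..
........
........
........
13) ........
........
........
...oooo.
...oo<o.
....oo..
........
........
........
14) ........
........
........
...oo^o.
...oooo.
....oo..
........
........
........
15) ........
........
........
...o<.o.
...oooo.
....oo..
........
........
........
16) ........
........
........
...o..o.
...ovoo.
....oo..
........
........
........
17) ........
........
........
...o..o.
...o.>o.
....oo..
........
........
........
18) ........
........
........
...o.^o.
...o..o.
....oo..
........
........
........
19) ........
........
........
...o.o>.
...o..o.
....oo..
........
........
........
20) ........
........
......^.
...o.o..
...o..o.
....oo..
........
........
........
21) ........
........
......o>
...o.o..
...o..o.
....oo..
........
........
........
22) ........
........
......oo
...o.o.v
...o..o.
....oo..
........
........
........
23) ........
........
......oo
...o.o<o
...o..o.
....oo..
........
........
........
24) ........
........
......^o
...o.ooo
...o..o.
....oo..
........
........
........
25) ........
........
.....<.o
...o.ooo
...o..o.
....oo..
........
........
........
26) ........
.....^..
.....o.o
...o.ooo
...o..o.
....oo..
........
........
........
27) ........
.....o>.
.....o.o
...o.ooo
...o..o.
....oo..
........
........
........
28) ........
.....oo.
.....ovo
...o.ooo
...o..o.
....oo..
........
........
........
29) ........
.....oo.
.....<oo
...o.ooo
...o..o.
....oo..
........
........
........
30) ........
.....oo.
......oo
...o.voo
...o..o.
....oo..
........
........
........
31) ........
.....oo.
......oo
...o..>o
...o..o.
....oo..
........
........
........
32) ........
.....oo.
......^o
...o...o
...o..o.
....oo..
........
........
........
33) ........
.....oo.
.....<.o
...o...o
...o..o.
....oo..
........
........
........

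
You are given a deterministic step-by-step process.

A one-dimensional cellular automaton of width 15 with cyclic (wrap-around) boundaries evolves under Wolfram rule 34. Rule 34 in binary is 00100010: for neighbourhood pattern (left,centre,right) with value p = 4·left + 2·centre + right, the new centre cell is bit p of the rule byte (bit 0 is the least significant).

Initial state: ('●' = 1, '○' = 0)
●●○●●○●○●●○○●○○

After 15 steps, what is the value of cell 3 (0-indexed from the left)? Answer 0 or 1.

1

k=0  ●●○●●○●○●●○○●○○
k=1  ○○●○○●○●○○○●○○●
k=2  ○●○○●○●○○○●○○●○
k=3  ●○○●○●○○○●○○●○○
k=4  ○○●○●○○○●○○●○○●
k=5  ○●○●○○○●○○●○○●○
k=6  ●○●○○○●○○●○○●○○
k=7  ○●○○○●○○●○○●○○●
k=8  ●○○○●○○●○○●○○●○
k=9  ○○○●○○●○○●○○●○●
k=10  ○○●○○●○○●○○●○●○
k=11  ○●○○●○○●○○●○●○○
k=12  ●○○●○○●○○●○●○○○
k=13  ○○●○○●○○●○●○○○●
k=14  ○●○○●○○●○●○○○●○
k=15  ●○○●○○●○●○○○●○○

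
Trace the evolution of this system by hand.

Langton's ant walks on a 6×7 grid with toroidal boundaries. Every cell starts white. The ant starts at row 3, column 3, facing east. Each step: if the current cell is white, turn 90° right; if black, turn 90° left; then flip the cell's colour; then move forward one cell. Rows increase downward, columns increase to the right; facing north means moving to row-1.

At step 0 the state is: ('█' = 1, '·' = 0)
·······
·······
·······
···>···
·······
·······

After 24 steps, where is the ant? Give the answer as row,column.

1,1

[0] ·······
·······
·······
···>···
·······
·······
[1] ·······
·······
·······
···█···
···v···
·······
[2] ·······
·······
·······
···█···
··<█···
·······
[3] ·······
·······
·······
··^█···
··██···
·······
[4] ·······
·······
·······
··█>···
··██···
·······
[5] ·······
·······
···^···
··█····
··██···
·······
[6] ·······
·······
···█>··
··█····
··██···
·······
[7] ·······
·······
···██··
··█·v··
··██···
·······
[8] ·······
·······
···██··
··█<█··
··██···
·······
[9] ·······
·······
···^█··
··███··
··██···
·······
[10] ·······
·······
··<·█··
··███··
··██···
·······
[11] ·······
··^····
··█·█··
··███··
··██···
·······
[12] ·······
··█>···
··█·█··
··███··
··██···
·······
[13] ·······
··██···
··█v█··
··███··
··██···
·······
[14] ·······
··██···
··<██··
··███··
··██···
·······
[15] ·······
··██···
···██··
··v██··
··██···
·······
[16] ·······
··██···
···██··
···>█··
··██···
·······
[17] ·······
··██···
···^█··
····█··
··██···
·······
[18] ·······
··██···
··<·█··
····█··
··██···
·······
[19] ·······
··^█···
··█·█··
····█··
··██···
·······
[20] ·······
·<·█···
··█·█··
····█··
··██···
·······
[21] ·^·····
·█·█···
··█·█··
····█··
··██···
·······
[22] ·█>····
·█·█···
··█·█··
····█··
··██···
·······
[23] ·██····
·█v█···
··█·█··
····█··
··██···
·······
[24] ·██····
·<██···
··█·█··
····█··
··██···
·······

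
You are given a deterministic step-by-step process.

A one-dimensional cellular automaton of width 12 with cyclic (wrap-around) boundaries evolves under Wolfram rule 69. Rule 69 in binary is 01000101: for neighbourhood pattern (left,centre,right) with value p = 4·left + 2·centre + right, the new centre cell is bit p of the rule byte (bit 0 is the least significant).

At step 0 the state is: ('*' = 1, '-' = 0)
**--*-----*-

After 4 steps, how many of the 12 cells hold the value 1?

step 0: **--*-----*-
step 1: -*--*-***-*-
step 2: -*--*---*-*-
step 3: -*--*-*-*-*-
step 4: -*--*-*-*-*-

5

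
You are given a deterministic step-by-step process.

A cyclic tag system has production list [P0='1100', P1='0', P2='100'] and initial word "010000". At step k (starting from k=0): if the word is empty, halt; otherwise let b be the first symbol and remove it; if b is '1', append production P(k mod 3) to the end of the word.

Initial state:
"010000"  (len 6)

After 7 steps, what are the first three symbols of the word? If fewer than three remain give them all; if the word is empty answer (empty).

(empty)

step 0: "010000"  (len 6)
step 1: "10000"  (len 5)
step 2: "00000"  (len 5)
step 3: "0000"  (len 4)
step 4: "000"  (len 3)
step 5: "00"  (len 2)
step 6: "0"  (len 1)
step 7: (halted — word empty)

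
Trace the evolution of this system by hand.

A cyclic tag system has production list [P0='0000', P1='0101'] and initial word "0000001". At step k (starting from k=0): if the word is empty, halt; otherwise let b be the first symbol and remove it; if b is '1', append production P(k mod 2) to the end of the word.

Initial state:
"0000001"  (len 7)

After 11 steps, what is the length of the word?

0

[0] "0000001"  (len 7)
[1] "000001"  (len 6)
[2] "00001"  (len 5)
[3] "0001"  (len 4)
[4] "001"  (len 3)
[5] "01"  (len 2)
[6] "1"  (len 1)
[7] "0000"  (len 4)
[8] "000"  (len 3)
[9] "00"  (len 2)
[10] "0"  (len 1)
[11] (halted — word empty)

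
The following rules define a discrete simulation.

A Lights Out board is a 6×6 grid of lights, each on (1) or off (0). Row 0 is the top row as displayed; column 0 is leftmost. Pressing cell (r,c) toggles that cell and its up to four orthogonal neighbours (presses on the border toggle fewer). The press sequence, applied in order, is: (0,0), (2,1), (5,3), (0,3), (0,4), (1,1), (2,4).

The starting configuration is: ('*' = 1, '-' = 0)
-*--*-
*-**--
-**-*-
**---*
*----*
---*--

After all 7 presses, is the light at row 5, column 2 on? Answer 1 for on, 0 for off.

1

k=0  -*--*-
*-**--
-**-*-
**---*
*----*
---*--
k=1  *---*-
--**--
-**-*-
**---*
*----*
---*--
k=2  *---*-
-***--
*---*-
*----*
*----*
---*--
k=3  *---*-
-***--
*---*-
*----*
*--*-*
--*-*-
k=4  *-**--
-**---
*---*-
*----*
*--*-*
--*-*-
k=5  *-*-**
-**-*-
*---*-
*----*
*--*-*
--*-*-
k=6  ***-**
*---*-
**--*-
*----*
*--*-*
--*-*-
k=7  ***-**
*-----
**-*-*
*---**
*--*-*
--*-*-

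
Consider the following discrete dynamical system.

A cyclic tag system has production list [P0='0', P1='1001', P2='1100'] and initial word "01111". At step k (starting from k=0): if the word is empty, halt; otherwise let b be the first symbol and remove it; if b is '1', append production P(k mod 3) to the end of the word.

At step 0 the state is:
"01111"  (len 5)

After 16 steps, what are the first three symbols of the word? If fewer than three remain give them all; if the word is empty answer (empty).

011

0) "01111"  (len 5)
1) "1111"  (len 4)
2) "1111001"  (len 7)
3) "1110011100"  (len 10)
4) "1100111000"  (len 10)
5) "1001110001001"  (len 13)
6) "0011100010011100"  (len 16)
7) "011100010011100"  (len 15)
8) "11100010011100"  (len 14)
9) "11000100111001100"  (len 17)
10) "10001001110011000"  (len 17)
11) "00010011100110001001"  (len 20)
12) "0010011100110001001"  (len 19)
13) "010011100110001001"  (len 18)
14) "10011100110001001"  (len 17)
15) "00111001100010011100"  (len 20)
16) "0111001100010011100"  (len 19)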